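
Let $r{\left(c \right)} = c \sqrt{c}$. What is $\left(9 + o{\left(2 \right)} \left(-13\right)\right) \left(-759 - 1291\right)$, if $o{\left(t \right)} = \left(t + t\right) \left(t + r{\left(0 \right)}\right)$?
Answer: $194750$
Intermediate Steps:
$r{\left(c \right)} = c^{\frac{3}{2}}$
$o{\left(t \right)} = 2 t^{2}$ ($o{\left(t \right)} = \left(t + t\right) \left(t + 0^{\frac{3}{2}}\right) = 2 t \left(t + 0\right) = 2 t t = 2 t^{2}$)
$\left(9 + o{\left(2 \right)} \left(-13\right)\right) \left(-759 - 1291\right) = \left(9 + 2 \cdot 2^{2} \left(-13\right)\right) \left(-759 - 1291\right) = \left(9 + 2 \cdot 4 \left(-13\right)\right) \left(-2050\right) = \left(9 + 8 \left(-13\right)\right) \left(-2050\right) = \left(9 - 104\right) \left(-2050\right) = \left(-95\right) \left(-2050\right) = 194750$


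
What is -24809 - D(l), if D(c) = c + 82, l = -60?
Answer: -24831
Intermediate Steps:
D(c) = 82 + c
-24809 - D(l) = -24809 - (82 - 60) = -24809 - 1*22 = -24809 - 22 = -24831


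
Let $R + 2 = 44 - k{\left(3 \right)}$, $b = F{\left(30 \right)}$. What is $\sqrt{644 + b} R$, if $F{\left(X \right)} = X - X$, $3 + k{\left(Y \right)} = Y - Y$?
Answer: $90 \sqrt{161} \approx 1142.0$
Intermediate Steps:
$k{\left(Y \right)} = -3$ ($k{\left(Y \right)} = -3 + \left(Y - Y\right) = -3 + 0 = -3$)
$F{\left(X \right)} = 0$
$b = 0$
$R = 45$ ($R = -2 + \left(44 - -3\right) = -2 + \left(44 + 3\right) = -2 + 47 = 45$)
$\sqrt{644 + b} R = \sqrt{644 + 0} \cdot 45 = \sqrt{644} \cdot 45 = 2 \sqrt{161} \cdot 45 = 90 \sqrt{161}$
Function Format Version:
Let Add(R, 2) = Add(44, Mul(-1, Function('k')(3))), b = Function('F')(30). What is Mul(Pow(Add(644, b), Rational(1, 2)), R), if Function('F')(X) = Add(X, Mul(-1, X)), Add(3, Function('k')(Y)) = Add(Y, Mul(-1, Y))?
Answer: Mul(90, Pow(161, Rational(1, 2))) ≈ 1142.0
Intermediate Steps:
Function('k')(Y) = -3 (Function('k')(Y) = Add(-3, Add(Y, Mul(-1, Y))) = Add(-3, 0) = -3)
Function('F')(X) = 0
b = 0
R = 45 (R = Add(-2, Add(44, Mul(-1, -3))) = Add(-2, Add(44, 3)) = Add(-2, 47) = 45)
Mul(Pow(Add(644, b), Rational(1, 2)), R) = Mul(Pow(Add(644, 0), Rational(1, 2)), 45) = Mul(Pow(644, Rational(1, 2)), 45) = Mul(Mul(2, Pow(161, Rational(1, 2))), 45) = Mul(90, Pow(161, Rational(1, 2)))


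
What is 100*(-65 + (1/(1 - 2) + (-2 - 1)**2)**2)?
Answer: -100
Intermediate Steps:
100*(-65 + (1/(1 - 2) + (-2 - 1)**2)**2) = 100*(-65 + (1/(-1) + (-3)**2)**2) = 100*(-65 + (-1 + 9)**2) = 100*(-65 + 8**2) = 100*(-65 + 64) = 100*(-1) = -100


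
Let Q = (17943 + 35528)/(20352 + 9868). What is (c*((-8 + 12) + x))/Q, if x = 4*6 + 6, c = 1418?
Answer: 1456966640/53471 ≈ 27248.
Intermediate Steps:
x = 30 (x = 24 + 6 = 30)
Q = 53471/30220 ≈ 1.7694
(c*((-8 + 12) + x))/Q = (1418*((-8 + 12) + 30))/(53471/30220) = (1418*(4 + 30))*(30220/53471) = (1418*34)*(30220/53471) = 48212*(30220/53471) = 1456966640/53471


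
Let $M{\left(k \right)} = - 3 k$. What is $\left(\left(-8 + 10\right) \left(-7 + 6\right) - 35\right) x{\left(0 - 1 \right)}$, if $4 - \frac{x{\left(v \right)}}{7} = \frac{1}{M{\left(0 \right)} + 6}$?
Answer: $- \frac{5957}{6} \approx -992.83$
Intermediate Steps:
$x{\left(v \right)} = \frac{161}{6}$ ($x{\left(v \right)} = 28 - \frac{7}{\left(-3\right) 0 + 6} = 28 - \frac{7}{0 + 6} = 28 - \frac{7}{6} = \frac{161}{6}$)
$\left(\left(-8 + 10\right) \left(-7 + 6\right) - 35\right) x{\left(0 - 1 \right)} = \left(\left(-8 + 10\right) \left(-7 + 6\right) - 35\right) \frac{161}{6} = \left(2 \left(-1\right) - 35\right) \frac{161}{6} = \left(-2 - 35\right) \frac{161}{6} = \left(-37\right) \frac{161}{6} = - \frac{5957}{6}$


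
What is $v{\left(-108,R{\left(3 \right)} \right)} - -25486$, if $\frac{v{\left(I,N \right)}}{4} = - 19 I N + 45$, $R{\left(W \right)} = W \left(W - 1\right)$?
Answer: $74914$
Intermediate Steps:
$R{\left(W \right)} = W \left(-1 + W\right)$
$v{\left(I,N \right)} = 180 - 76 I N$ ($v{\left(I,N \right)} = 4 \left(- 19 I N + 45\right) = 4 \left(45 - 19 I N\right) = 180 - 76 I N$)
$v{\left(-108,R{\left(3 \right)} \right)} - -25486 = \left(180 - - 8208 \cdot 3 \left(-1 + 3\right)\right) - -25486 = \left(180 - - 8208 \cdot 3 \cdot 2\right) + 25486 = \left(180 - \left(-8208\right) 6\right) + 25486 = \left(180 + 49248\right) + 25486 = 49428 + 25486 = 74914$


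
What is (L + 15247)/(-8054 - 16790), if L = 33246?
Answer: -48493/24844 ≈ -1.9519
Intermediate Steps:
(L + 15247)/(-8054 - 16790) = (33246 + 15247)/(-8054 - 16790) = 48493/(-24844) = 48493*(-1/24844) = -48493/24844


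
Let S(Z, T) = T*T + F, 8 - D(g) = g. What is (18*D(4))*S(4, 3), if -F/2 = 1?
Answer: 504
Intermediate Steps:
F = -2 (F = -2*1 = -2)
D(g) = 8 - g
S(Z, T) = -2 + T² (S(Z, T) = T*T - 2 = T² - 2 = -2 + T²)
(18*D(4))*S(4, 3) = (18*(8 - 1*4))*(-2 + 3²) = (18*(8 - 4))*(-2 + 9) = (18*4)*7 = 72*7 = 504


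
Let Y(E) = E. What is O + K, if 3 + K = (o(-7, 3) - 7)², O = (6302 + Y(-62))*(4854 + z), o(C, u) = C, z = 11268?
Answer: 100601473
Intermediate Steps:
O = 100601280 (O = (6302 - 62)*(4854 + 11268) = 6240*16122 = 100601280)
K = 193 (K = -3 + (-7 - 7)² = -3 + (-14)² = -3 + 196 = 193)
O + K = 100601280 + 193 = 100601473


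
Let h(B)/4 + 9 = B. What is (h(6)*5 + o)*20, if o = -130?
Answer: -3800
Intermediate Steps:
h(B) = -36 + 4*B
(h(6)*5 + o)*20 = ((-36 + 4*6)*5 - 130)*20 = ((-36 + 24)*5 - 130)*20 = (-12*5 - 130)*20 = (-60 - 130)*20 = -190*20 = -3800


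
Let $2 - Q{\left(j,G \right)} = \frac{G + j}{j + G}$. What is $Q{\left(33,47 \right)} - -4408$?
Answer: $4409$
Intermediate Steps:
$Q{\left(j,G \right)} = 1$ ($Q{\left(j,G \right)} = 2 - \frac{G + j}{j + G} = 2 - \frac{G + j}{G + j} = 2 - 1 = 1$)
$Q{\left(33,47 \right)} - -4408 = 1 - -4408 = 1 + 4408 = 4409$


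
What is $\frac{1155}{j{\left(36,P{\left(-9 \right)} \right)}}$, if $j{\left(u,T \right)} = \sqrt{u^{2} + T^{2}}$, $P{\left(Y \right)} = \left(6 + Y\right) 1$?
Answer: $\frac{77 \sqrt{145}}{29} \approx 31.973$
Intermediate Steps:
$P{\left(Y \right)} = 6 + Y$
$j{\left(u,T \right)} = \sqrt{T^{2} + u^{2}}$
$\frac{1155}{j{\left(36,P{\left(-9 \right)} \right)}} = \frac{1155}{\sqrt{\left(6 - 9\right)^{2} + 36^{2}}} = \frac{1155}{\sqrt{\left(-3\right)^{2} + 1296}} = \frac{1155}{\sqrt{9 + 1296}} = \frac{1155}{\sqrt{1305}} = \frac{1155}{3 \sqrt{145}} = 1155 \frac{\sqrt{145}}{435} = \frac{77 \sqrt{145}}{29}$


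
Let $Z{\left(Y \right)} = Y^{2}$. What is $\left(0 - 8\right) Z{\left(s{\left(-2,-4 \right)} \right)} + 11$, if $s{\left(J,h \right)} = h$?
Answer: $-117$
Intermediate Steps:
$\left(0 - 8\right) Z{\left(s{\left(-2,-4 \right)} \right)} + 11 = \left(0 - 8\right) \left(-4\right)^{2} + 11 = \left(0 - 8\right) 16 + 11 = \left(-8\right) 16 + 11 = -128 + 11 = -117$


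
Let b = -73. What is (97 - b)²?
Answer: 28900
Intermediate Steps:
(97 - b)² = (97 - 1*(-73))² = (97 + 73)² = 170² = 28900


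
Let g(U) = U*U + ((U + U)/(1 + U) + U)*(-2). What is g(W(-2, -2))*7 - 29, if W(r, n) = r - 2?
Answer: 305/3 ≈ 101.67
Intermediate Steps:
W(r, n) = -2 + r
g(U) = U² - 2*U - 4*U/(1 + U) (g(U) = U² + ((2*U)/(1 + U) + U)*(-2) = U² + (2*U/(1 + U) + U)*(-2) = U² + (U + 2*U/(1 + U))*(-2) = U² + (-2*U - 4*U/(1 + U)) = U² - 2*U - 4*U/(1 + U))
g(W(-2, -2))*7 - 29 = ((-2 - 2)*(-6 + (-2 - 2)² - (-2 - 2))/(1 + (-2 - 2)))*7 - 29 = -4*(-6 + (-4)² - 1*(-4))/(1 - 4)*7 - 29 = -4*(-6 + 16 + 4)/(-3)*7 - 29 = -4*(-⅓)*14*7 - 29 = (56/3)*7 - 29 = 392/3 - 29 = 305/3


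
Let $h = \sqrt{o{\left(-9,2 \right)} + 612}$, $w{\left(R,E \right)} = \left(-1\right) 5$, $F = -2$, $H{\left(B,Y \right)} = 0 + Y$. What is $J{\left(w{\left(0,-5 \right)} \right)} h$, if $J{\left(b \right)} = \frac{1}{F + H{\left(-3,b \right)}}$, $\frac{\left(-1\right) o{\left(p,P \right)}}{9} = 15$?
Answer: $- \frac{3 \sqrt{53}}{7} \approx -3.12$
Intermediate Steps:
$H{\left(B,Y \right)} = Y$
$o{\left(p,P \right)} = -135$ ($o{\left(p,P \right)} = \left(-9\right) 15 = -135$)
$w{\left(R,E \right)} = -5$
$J{\left(b \right)} = \frac{1}{-2 + b}$
$h = 3 \sqrt{53}$ ($h = \sqrt{-135 + 612} = \sqrt{477} = 3 \sqrt{53} \approx 21.84$)
$J{\left(w{\left(0,-5 \right)} \right)} h = \frac{3 \sqrt{53}}{-2 - 5} = \frac{3 \sqrt{53}}{-7} = - \frac{3 \sqrt{53}}{7}$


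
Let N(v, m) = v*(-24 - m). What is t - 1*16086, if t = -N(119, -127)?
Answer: -28343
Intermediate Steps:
t = -12257 (t = -(-1)*119*(24 - 127) = -(-1)*119*(-103) = -1*12257 = -12257)
t - 1*16086 = -12257 - 1*16086 = -12257 - 16086 = -28343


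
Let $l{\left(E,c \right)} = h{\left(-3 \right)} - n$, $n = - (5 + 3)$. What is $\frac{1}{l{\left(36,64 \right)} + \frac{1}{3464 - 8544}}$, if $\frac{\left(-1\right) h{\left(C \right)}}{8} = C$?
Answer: $\frac{5080}{162559} \approx 0.03125$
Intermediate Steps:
$h{\left(C \right)} = - 8 C$
$n = -8$ ($n = \left(-1\right) 8 = -8$)
$l{\left(E,c \right)} = 32$ ($l{\left(E,c \right)} = \left(-8\right) \left(-3\right) - -8 = 24 + 8 = 32$)
$\frac{1}{l{\left(36,64 \right)} + \frac{1}{3464 - 8544}} = \frac{1}{32 + \frac{1}{3464 - 8544}} = \frac{1}{32 + \frac{1}{-5080}} = \frac{1}{32 - \frac{1}{5080}} = \frac{1}{\frac{162559}{5080}} = \frac{5080}{162559}$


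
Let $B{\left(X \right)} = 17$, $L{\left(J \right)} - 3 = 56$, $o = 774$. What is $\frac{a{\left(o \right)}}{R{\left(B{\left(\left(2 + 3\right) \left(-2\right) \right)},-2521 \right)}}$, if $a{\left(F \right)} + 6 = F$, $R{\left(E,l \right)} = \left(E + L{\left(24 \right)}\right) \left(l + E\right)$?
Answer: $- \frac{24}{5947} \approx -0.0040357$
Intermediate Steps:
$L{\left(J \right)} = 59$ ($L{\left(J \right)} = 3 + 56 = 59$)
$R{\left(E,l \right)} = \left(59 + E\right) \left(E + l\right)$ ($R{\left(E,l \right)} = \left(E + 59\right) \left(l + E\right) = \left(59 + E\right) \left(E + l\right)$)
$a{\left(F \right)} = -6 + F$
$\frac{a{\left(o \right)}}{R{\left(B{\left(\left(2 + 3\right) \left(-2\right) \right)},-2521 \right)}} = \frac{-6 + 774}{17^{2} + 59 \cdot 17 + 59 \left(-2521\right) + 17 \left(-2521\right)} = \frac{768}{289 + 1003 - 148739 - 42857} = \frac{768}{-190304} = 768 \left(- \frac{1}{190304}\right) = - \frac{24}{5947}$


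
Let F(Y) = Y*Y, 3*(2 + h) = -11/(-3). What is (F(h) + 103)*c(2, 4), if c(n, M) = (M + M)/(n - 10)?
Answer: -8392/81 ≈ -103.60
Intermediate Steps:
h = -7/9 (h = -2 + (-11/(-3))/3 = -2 + (-11*(-⅓))/3 = -2 + (⅓)*(11/3) = -2 + 11/9 = -7/9 ≈ -0.77778)
c(n, M) = 2*M/(-10 + n) (c(n, M) = (2*M)/(-10 + n) = 2*M/(-10 + n))
F(Y) = Y²
(F(h) + 103)*c(2, 4) = ((-7/9)² + 103)*(2*4/(-10 + 2)) = (49/81 + 103)*(2*4/(-8)) = 8392*(2*4*(-⅛))/81 = (8392/81)*(-1) = -8392/81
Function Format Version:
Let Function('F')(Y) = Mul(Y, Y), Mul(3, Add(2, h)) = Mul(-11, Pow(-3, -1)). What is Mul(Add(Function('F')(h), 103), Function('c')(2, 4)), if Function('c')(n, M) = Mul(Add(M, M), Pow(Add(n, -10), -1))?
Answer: Rational(-8392, 81) ≈ -103.60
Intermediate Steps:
h = Rational(-7, 9) (h = Add(-2, Mul(Rational(1, 3), Mul(-11, Pow(-3, -1)))) = Add(-2, Mul(Rational(1, 3), Mul(-11, Rational(-1, 3)))) = Add(-2, Mul(Rational(1, 3), Rational(11, 3))) = Add(-2, Rational(11, 9)) = Rational(-7, 9) ≈ -0.77778)
Function('c')(n, M) = Mul(2, M, Pow(Add(-10, n), -1)) (Function('c')(n, M) = Mul(Mul(2, M), Pow(Add(-10, n), -1)) = Mul(2, M, Pow(Add(-10, n), -1)))
Function('F')(Y) = Pow(Y, 2)
Mul(Add(Function('F')(h), 103), Function('c')(2, 4)) = Mul(Add(Pow(Rational(-7, 9), 2), 103), Mul(2, 4, Pow(Add(-10, 2), -1))) = Mul(Add(Rational(49, 81), 103), Mul(2, 4, Pow(-8, -1))) = Mul(Rational(8392, 81), Mul(2, 4, Rational(-1, 8))) = Mul(Rational(8392, 81), -1) = Rational(-8392, 81)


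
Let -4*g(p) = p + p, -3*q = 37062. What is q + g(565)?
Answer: -25273/2 ≈ -12637.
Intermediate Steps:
q = -12354 (q = -1/3*37062 = -12354)
g(p) = -p/2 (g(p) = -(p + p)/4 = -p/2)
q + g(565) = -12354 - 1/2*565 = -12354 - 565/2 = -25273/2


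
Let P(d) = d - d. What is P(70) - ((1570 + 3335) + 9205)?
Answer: -14110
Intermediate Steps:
P(d) = 0
P(70) - ((1570 + 3335) + 9205) = 0 - ((1570 + 3335) + 9205) = 0 - (4905 + 9205) = 0 - 1*14110 = 0 - 14110 = -14110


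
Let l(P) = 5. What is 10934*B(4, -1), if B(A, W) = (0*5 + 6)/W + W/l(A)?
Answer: -338954/5 ≈ -67791.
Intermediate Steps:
B(A, W) = 6/W + W/5 (B(A, W) = (0*5 + 6)/W + W/5 = (0 + 6)/W + W*(⅕) = 6/W + W/5)
10934*B(4, -1) = 10934*(6/(-1) + (⅕)*(-1)) = 10934*(6*(-1) - ⅕) = 10934*(-6 - ⅕) = 10934*(-31/5) = -338954/5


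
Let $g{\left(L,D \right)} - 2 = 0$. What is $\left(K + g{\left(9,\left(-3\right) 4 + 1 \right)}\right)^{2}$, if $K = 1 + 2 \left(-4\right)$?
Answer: $25$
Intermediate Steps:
$K = -7$ ($K = 1 - 8 = -7$)
$g{\left(L,D \right)} = 2$ ($g{\left(L,D \right)} = 2 + 0 = 2$)
$\left(K + g{\left(9,\left(-3\right) 4 + 1 \right)}\right)^{2} = \left(-7 + 2\right)^{2} = \left(-5\right)^{2} = 25$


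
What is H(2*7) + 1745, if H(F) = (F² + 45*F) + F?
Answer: 2585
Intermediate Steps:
H(F) = F² + 46*F
H(2*7) + 1745 = (2*7)*(46 + 2*7) + 1745 = 14*(46 + 14) + 1745 = 14*60 + 1745 = 840 + 1745 = 2585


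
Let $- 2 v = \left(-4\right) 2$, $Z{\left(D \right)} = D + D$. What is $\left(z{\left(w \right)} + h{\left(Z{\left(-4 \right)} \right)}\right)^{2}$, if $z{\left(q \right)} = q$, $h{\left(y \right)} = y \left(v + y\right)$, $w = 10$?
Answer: $1764$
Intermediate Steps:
$Z{\left(D \right)} = 2 D$
$v = 4$ ($v = - \frac{\left(-4\right) 2}{2} = \left(- \frac{1}{2}\right) \left(-8\right) = 4$)
$h{\left(y \right)} = y \left(4 + y\right)$
$\left(z{\left(w \right)} + h{\left(Z{\left(-4 \right)} \right)}\right)^{2} = \left(10 + 2 \left(-4\right) \left(4 + 2 \left(-4\right)\right)\right)^{2} = \left(10 - 8 \left(4 - 8\right)\right)^{2} = \left(10 - -32\right)^{2} = \left(10 + 32\right)^{2} = 42^{2} = 1764$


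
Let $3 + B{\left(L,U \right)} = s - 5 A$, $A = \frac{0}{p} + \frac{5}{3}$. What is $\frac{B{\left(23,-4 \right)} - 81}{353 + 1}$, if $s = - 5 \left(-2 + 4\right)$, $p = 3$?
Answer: $- \frac{307}{1062} \approx -0.28908$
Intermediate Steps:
$A = \frac{5}{3}$ ($A = \frac{0}{3} + \frac{5}{3} = 0 \cdot \frac{1}{3} + 5 \cdot \frac{1}{3} = 0 + \frac{5}{3} = \frac{5}{3} \approx 1.6667$)
$s = -10$ ($s = \left(-5\right) 2 = -10$)
$B{\left(L,U \right)} = - \frac{64}{3}$ ($B{\left(L,U \right)} = -3 - \frac{55}{3} = - \frac{64}{3}$)
$\frac{B{\left(23,-4 \right)} - 81}{353 + 1} = \frac{- \frac{64}{3} - 81}{353 + 1} = - \frac{307}{3 \cdot 354} = \left(- \frac{307}{3}\right) \frac{1}{354} = - \frac{307}{1062}$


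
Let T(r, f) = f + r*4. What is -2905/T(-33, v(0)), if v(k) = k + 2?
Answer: 581/26 ≈ 22.346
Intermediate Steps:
v(k) = 2 + k
T(r, f) = f + 4*r
-2905/T(-33, v(0)) = -2905/((2 + 0) + 4*(-33)) = -2905/(2 - 132) = -2905/(-130) = -2905*(-1/130) = 581/26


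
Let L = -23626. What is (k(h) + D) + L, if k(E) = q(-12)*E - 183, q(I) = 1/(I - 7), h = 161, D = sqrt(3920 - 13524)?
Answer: -452532/19 + 98*I ≈ -23817.0 + 98.0*I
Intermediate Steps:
D = 98*I (D = sqrt(-9604) = 98*I ≈ 98.0*I)
q(I) = 1/(-7 + I)
k(E) = -183 - E/19 (k(E) = E/(-7 - 12) - 183 = E/(-19) - 183 = -E/19 - 183 = -183 - E/19)
(k(h) + D) + L = ((-183 - 1/19*161) + 98*I) - 23626 = ((-183 - 161/19) + 98*I) - 23626 = (-3638/19 + 98*I) - 23626 = -452532/19 + 98*I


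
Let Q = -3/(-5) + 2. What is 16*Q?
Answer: 208/5 ≈ 41.600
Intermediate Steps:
Q = 13/5 (Q = -3*(-1/5) + 2 = 3/5 + 2 = 13/5 ≈ 2.6000)
16*Q = 16*(13/5) = 208/5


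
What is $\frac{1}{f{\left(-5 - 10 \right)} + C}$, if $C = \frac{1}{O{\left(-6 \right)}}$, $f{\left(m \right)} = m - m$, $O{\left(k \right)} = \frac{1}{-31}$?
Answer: $- \frac{1}{31} \approx -0.032258$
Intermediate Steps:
$O{\left(k \right)} = - \frac{1}{31}$
$f{\left(m \right)} = 0$
$C = -31$ ($C = \frac{1}{- \frac{1}{31}} = -31$)
$\frac{1}{f{\left(-5 - 10 \right)} + C} = \frac{1}{0 - 31} = \frac{1}{-31} = - \frac{1}{31}$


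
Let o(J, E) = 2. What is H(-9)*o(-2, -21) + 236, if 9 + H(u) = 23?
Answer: 264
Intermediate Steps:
H(u) = 14 (H(u) = -9 + 23 = 14)
H(-9)*o(-2, -21) + 236 = 14*2 + 236 = 28 + 236 = 264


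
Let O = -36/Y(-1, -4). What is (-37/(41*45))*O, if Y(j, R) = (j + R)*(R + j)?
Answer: 148/5125 ≈ 0.028878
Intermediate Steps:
Y(j, R) = (R + j)² (Y(j, R) = (R + j)*(R + j) = (R + j)²)
O = -36/25 (O = -36/(-4 - 1)² = -36/((-5)²) = -36/25 ≈ -1.4400)
(-37/(41*45))*O = -37/(41*45)*(-36/25) = -37*1/1845*(-36/25) = -37/1845*(-36/25) = 148/5125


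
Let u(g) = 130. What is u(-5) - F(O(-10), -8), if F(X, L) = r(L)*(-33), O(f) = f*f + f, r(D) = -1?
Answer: 97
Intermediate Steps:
O(f) = f + f**2 (O(f) = f**2 + f = f + f**2)
F(X, L) = 33 (F(X, L) = -1*(-33) = 33)
u(-5) - F(O(-10), -8) = 130 - 1*33 = 130 - 33 = 97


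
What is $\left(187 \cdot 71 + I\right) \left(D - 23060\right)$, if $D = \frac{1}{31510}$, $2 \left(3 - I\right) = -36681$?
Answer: $- \frac{45952213301359}{63020} \approx -7.2917 \cdot 10^{8}$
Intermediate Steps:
$I = \frac{36687}{2}$ ($I = 3 - - \frac{36681}{2} = 3 + \frac{36681}{2} = \frac{36687}{2} \approx 18344.0$)
$D = \frac{1}{31510} \approx 3.1736 \cdot 10^{-5}$
$\left(187 \cdot 71 + I\right) \left(D - 23060\right) = \left(187 \cdot 71 + \frac{36687}{2}\right) \left(\frac{1}{31510} - 23060\right) = \left(13277 + \frac{36687}{2}\right) \left(- \frac{726620599}{31510}\right) = \frac{63241}{2} \left(- \frac{726620599}{31510}\right) = - \frac{45952213301359}{63020}$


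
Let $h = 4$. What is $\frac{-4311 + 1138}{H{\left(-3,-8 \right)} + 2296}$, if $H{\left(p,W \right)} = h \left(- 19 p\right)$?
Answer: $- \frac{3173}{2524} \approx -1.2571$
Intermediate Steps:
$H{\left(p,W \right)} = - 76 p$ ($H{\left(p,W \right)} = 4 \left(- 19 p\right) = - 76 p$)
$\frac{-4311 + 1138}{H{\left(-3,-8 \right)} + 2296} = \frac{-4311 + 1138}{\left(-76\right) \left(-3\right) + 2296} = - \frac{3173}{228 + 2296} = - \frac{3173}{2524}$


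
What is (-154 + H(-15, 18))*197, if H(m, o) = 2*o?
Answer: -23246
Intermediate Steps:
(-154 + H(-15, 18))*197 = (-154 + 2*18)*197 = (-154 + 36)*197 = -118*197 = -23246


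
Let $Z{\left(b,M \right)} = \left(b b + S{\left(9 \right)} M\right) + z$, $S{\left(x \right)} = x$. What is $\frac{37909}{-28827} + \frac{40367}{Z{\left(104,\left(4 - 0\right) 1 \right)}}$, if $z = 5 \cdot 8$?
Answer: $\frac{750754681}{313983684} \approx 2.3911$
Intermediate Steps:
$z = 40$
$Z{\left(b,M \right)} = 40 + b^{2} + 9 M$ ($Z{\left(b,M \right)} = \left(b b + 9 M\right) + 40 = \left(b^{2} + 9 M\right) + 40 = 40 + b^{2} + 9 M$)
$\frac{37909}{-28827} + \frac{40367}{Z{\left(104,\left(4 - 0\right) 1 \right)}} = \frac{37909}{-28827} + \frac{40367}{40 + 104^{2} + 9 \left(4 - 0\right) 1} = 37909 \left(- \frac{1}{28827}\right) + \frac{40367}{40 + 10816 + 9 \left(4 + \left(-2 + 2\right)\right) 1} = - \frac{37909}{28827} + \frac{40367}{40 + 10816 + 9 \left(4 + 0\right) 1} = - \frac{37909}{28827} + \frac{40367}{40 + 10816 + 9 \cdot 4 \cdot 1} = - \frac{37909}{28827} + \frac{40367}{40 + 10816 + 9 \cdot 4} = - \frac{37909}{28827} + \frac{40367}{40 + 10816 + 36} = - \frac{37909}{28827} + \frac{40367}{10892} = \frac{750754681}{313983684}$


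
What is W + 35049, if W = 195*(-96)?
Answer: 16329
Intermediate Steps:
W = -18720
W + 35049 = -18720 + 35049 = 16329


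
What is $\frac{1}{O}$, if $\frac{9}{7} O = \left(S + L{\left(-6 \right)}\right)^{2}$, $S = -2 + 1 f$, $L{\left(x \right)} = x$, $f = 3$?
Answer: $\frac{9}{175} \approx 0.051429$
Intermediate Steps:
$S = 1$ ($S = -2 + 1 \cdot 3 = -2 + 3 = 1$)
$O = \frac{175}{9}$ ($O = \frac{7 \left(1 - 6\right)^{2}}{9} = \frac{7 \left(-5\right)^{2}}{9} = \frac{7}{9} \cdot 25 = \frac{175}{9} \approx 19.444$)
$\frac{1}{O} = \frac{1}{\frac{175}{9}} = \frac{9}{175}$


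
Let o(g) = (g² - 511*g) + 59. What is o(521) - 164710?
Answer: -159441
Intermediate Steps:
o(g) = 59 + g² - 511*g
o(521) - 164710 = (59 + 521² - 511*521) - 164710 = (59 + 271441 - 266231) - 164710 = 5269 - 164710 = -159441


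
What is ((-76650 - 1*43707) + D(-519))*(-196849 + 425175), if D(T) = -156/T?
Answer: -4754137529134/173 ≈ -2.7481e+10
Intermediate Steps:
((-76650 - 1*43707) + D(-519))*(-196849 + 425175) = ((-76650 - 1*43707) - 156/(-519))*(-196849 + 425175) = ((-76650 - 43707) - 156*(-1/519))*228326 = (-120357 + 52/173)*228326 = -20821709/173*228326 = -4754137529134/173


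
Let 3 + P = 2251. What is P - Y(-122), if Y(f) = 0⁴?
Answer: 2248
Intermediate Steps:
Y(f) = 0
P = 2248 (P = -3 + 2251 = 2248)
P - Y(-122) = 2248 - 1*0 = 2248 + 0 = 2248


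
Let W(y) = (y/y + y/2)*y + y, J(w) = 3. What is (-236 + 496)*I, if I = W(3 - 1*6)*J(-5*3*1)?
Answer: -1170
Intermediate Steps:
W(y) = y + y*(1 + y/2) (W(y) = (1 + y*(½))*y + y = (1 + y/2)*y + y = y*(1 + y/2) + y = y + y*(1 + y/2))
I = -9/2 (I = ((3 - 1*6)*(4 + (3 - 1*6))/2)*3 = ((3 - 6)*(4 + (3 - 6))/2)*3 = ((½)*(-3)*(4 - 3))*3 = ((½)*(-3)*1)*3 = -3/2*3 = -9/2 ≈ -4.5000)
(-236 + 496)*I = (-236 + 496)*(-9/2) = 260*(-9/2) = -1170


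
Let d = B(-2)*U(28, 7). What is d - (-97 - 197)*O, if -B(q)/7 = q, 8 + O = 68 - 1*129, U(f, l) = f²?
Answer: -9310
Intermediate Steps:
O = -69 (O = -8 + (68 - 1*129) = -8 + (68 - 129) = -8 - 61 = -69)
B(q) = -7*q
d = 10976 (d = -7*(-2)*28² = 14*784 = 10976)
d - (-97 - 197)*O = 10976 - (-97 - 197)*(-69) = 10976 - (-294)*(-69) = 10976 - 1*20286 = 10976 - 20286 = -9310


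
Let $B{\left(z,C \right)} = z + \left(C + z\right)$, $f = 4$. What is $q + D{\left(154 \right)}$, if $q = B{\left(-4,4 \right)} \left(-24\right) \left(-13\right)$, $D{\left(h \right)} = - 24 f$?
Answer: $-1344$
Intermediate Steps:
$B{\left(z,C \right)} = C + 2 z$
$D{\left(h \right)} = -96$ ($D{\left(h \right)} = \left(-24\right) 4 = -96$)
$q = -1248$ ($q = \left(4 + 2 \left(-4\right)\right) \left(-24\right) \left(-13\right) = \left(4 - 8\right) \left(-24\right) \left(-13\right) = \left(-4\right) \left(-24\right) \left(-13\right) = 96 \left(-13\right) = -1248$)
$q + D{\left(154 \right)} = -1248 - 96 = -1344$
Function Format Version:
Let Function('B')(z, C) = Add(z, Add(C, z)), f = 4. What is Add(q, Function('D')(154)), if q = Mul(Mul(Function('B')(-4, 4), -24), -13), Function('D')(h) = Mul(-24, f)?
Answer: -1344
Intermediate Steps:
Function('B')(z, C) = Add(C, Mul(2, z))
Function('D')(h) = -96 (Function('D')(h) = Mul(-24, 4) = -96)
q = -1248 (q = Mul(Mul(Add(4, Mul(2, -4)), -24), -13) = Mul(Mul(Add(4, -8), -24), -13) = Mul(Mul(-4, -24), -13) = Mul(96, -13) = -1248)
Add(q, Function('D')(154)) = Add(-1248, -96) = -1344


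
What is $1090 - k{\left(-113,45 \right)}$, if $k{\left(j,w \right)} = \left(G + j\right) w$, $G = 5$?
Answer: $5950$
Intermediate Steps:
$k{\left(j,w \right)} = w \left(5 + j\right)$ ($k{\left(j,w \right)} = \left(5 + j\right) w = w \left(5 + j\right)$)
$1090 - k{\left(-113,45 \right)} = 1090 - 45 \left(5 - 113\right) = 1090 - 45 \left(-108\right) = 1090 - -4860 = 1090 + 4860 = 5950$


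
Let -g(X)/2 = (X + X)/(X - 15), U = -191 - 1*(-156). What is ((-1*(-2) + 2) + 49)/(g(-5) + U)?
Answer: -53/36 ≈ -1.4722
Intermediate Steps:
U = -35 (U = -191 + 156 = -35)
g(X) = -4*X/(-15 + X) (g(X) = -2*(X + X)/(X - 15) = -2*2*X/(-15 + X) = -4*X/(-15 + X))
((-1*(-2) + 2) + 49)/(g(-5) + U) = ((-1*(-2) + 2) + 49)/(-4*(-5)/(-15 - 5) - 35) = ((2 + 2) + 49)/(-4*(-5)/(-20) - 35) = (4 + 49)/(-4*(-5)*(-1/20) - 35) = 53/(-1 - 35) = 53/(-36) = 53*(-1/36) = -53/36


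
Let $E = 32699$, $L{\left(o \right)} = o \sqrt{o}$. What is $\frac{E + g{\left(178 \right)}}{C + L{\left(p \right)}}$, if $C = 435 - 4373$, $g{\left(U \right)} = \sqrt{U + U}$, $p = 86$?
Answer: $- \frac{64384331}{7435894} - \frac{1406057 \sqrt{86}}{7435894} - \frac{1969 \sqrt{89}}{3717947} - \frac{43 \sqrt{7654}}{3717947} \approx -10.418$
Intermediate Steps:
$L{\left(o \right)} = o^{\frac{3}{2}}$
$g{\left(U \right)} = \sqrt{2} \sqrt{U}$ ($g{\left(U \right)} = \sqrt{2 U} = \sqrt{2} \sqrt{U}$)
$C = -3938$
$\frac{E + g{\left(178 \right)}}{C + L{\left(p \right)}} = \frac{32699 + \sqrt{2} \sqrt{178}}{-3938 + 86^{\frac{3}{2}}} = \frac{32699 + 2 \sqrt{89}}{-3938 + 86 \sqrt{86}}$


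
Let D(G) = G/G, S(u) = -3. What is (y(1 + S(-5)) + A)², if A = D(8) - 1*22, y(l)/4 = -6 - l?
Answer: 1369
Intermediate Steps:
D(G) = 1
y(l) = -24 - 4*l (y(l) = 4*(-6 - l) = -24 - 4*l)
A = -21 (A = 1 - 1*22 = 1 - 22 = -21)
(y(1 + S(-5)) + A)² = ((-24 - 4*(1 - 3)) - 21)² = ((-24 - 4*(-2)) - 21)² = ((-24 + 8) - 21)² = (-16 - 21)² = (-37)² = 1369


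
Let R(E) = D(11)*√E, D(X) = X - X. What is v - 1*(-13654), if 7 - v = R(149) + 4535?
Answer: 9126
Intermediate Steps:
D(X) = 0
R(E) = 0 (R(E) = 0*√E = 0)
v = -4528 (v = 7 - (0 + 4535) = 7 - 1*4535 = 7 - 4535 = -4528)
v - 1*(-13654) = -4528 - 1*(-13654) = -4528 + 13654 = 9126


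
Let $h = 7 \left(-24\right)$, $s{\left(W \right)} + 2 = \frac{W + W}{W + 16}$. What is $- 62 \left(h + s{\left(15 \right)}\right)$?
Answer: $10480$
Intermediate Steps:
$s{\left(W \right)} = -2 + \frac{2 W}{16 + W}$ ($s{\left(W \right)} = -2 + \frac{W + W}{W + 16} = -2 + \frac{2 W}{16 + W}$)
$h = -168$
$- 62 \left(h + s{\left(15 \right)}\right) = - 62 \left(-168 - \frac{32}{16 + 15}\right) = - 62 \left(-168 - \frac{32}{31}\right) = \left(-62\right) \left(- \frac{5240}{31}\right) = 10480$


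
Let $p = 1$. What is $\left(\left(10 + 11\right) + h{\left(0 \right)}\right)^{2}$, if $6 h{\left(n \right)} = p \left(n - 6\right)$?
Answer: $400$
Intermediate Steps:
$h{\left(n \right)} = -1 + \frac{n}{6}$ ($h{\left(n \right)} = \frac{1 \left(n - 6\right)}{6} = \frac{1 \left(-6 + n\right)}{6} = \frac{-6 + n}{6} = -1 + \frac{n}{6}$)
$\left(\left(10 + 11\right) + h{\left(0 \right)}\right)^{2} = \left(\left(10 + 11\right) + \left(-1 + \frac{1}{6} \cdot 0\right)\right)^{2} = \left(21 + \left(-1 + 0\right)\right)^{2} = \left(21 - 1\right)^{2} = 20^{2} = 400$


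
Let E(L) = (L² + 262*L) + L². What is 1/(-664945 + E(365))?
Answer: -1/302865 ≈ -3.3018e-6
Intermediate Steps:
E(L) = 2*L² + 262*L
1/(-664945 + E(365)) = 1/(-664945 + 2*365*(131 + 365)) = 1/(-664945 + 2*365*496) = 1/(-664945 + 362080) = 1/(-302865) = -1/302865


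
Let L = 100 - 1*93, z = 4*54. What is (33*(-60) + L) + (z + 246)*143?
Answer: 64093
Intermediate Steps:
z = 216
L = 7 (L = 100 - 93 = 7)
(33*(-60) + L) + (z + 246)*143 = (33*(-60) + 7) + (216 + 246)*143 = (-1980 + 7) + 462*143 = -1973 + 66066 = 64093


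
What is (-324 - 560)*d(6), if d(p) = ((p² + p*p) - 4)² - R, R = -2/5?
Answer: -20439848/5 ≈ -4.0880e+6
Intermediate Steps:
R = -⅖ (R = -2*⅕ = -⅖ ≈ -0.40000)
d(p) = ⅖ + (-4 + 2*p²)² (d(p) = ((p² + p*p) - 4)² - 1*(-⅖) = ((p² + p²) - 4)² + ⅖ = (2*p² - 4)² + ⅖ = (-4 + 2*p²)² + ⅖ = ⅖ + (-4 + 2*p²)²)
(-324 - 560)*d(6) = (-324 - 560)*(⅖ + 4*(-2 + 6²)²) = -884*(⅖ + 4*(-2 + 36)²) = -884*(⅖ + 4*34²) = -884*(⅖ + 4*1156) = -884*(⅖ + 4624) = -884*23122/5 = -20439848/5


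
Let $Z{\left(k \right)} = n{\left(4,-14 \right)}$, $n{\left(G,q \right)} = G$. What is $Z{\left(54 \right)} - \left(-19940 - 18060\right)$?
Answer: $38004$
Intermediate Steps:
$Z{\left(k \right)} = 4$
$Z{\left(54 \right)} - \left(-19940 - 18060\right) = 4 - \left(-19940 - 18060\right) = 4 - -38000 = 4 + 38000 = 38004$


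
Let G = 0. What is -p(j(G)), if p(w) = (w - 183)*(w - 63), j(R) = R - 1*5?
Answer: -12784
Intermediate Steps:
j(R) = -5 + R (j(R) = R - 5 = -5 + R)
p(w) = (-183 + w)*(-63 + w)
-p(j(G)) = -(11529 + (-5 + 0)² - 246*(-5 + 0)) = -(11529 + (-5)² - 246*(-5)) = -(11529 + 25 + 1230) = -1*12784 = -12784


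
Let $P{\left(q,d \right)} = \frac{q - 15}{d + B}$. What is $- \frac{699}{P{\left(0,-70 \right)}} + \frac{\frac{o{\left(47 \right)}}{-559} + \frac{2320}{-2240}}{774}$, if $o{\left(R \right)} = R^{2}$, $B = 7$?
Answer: $- \frac{59277102769}{20191080} \approx -2935.8$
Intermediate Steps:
$P{\left(q,d \right)} = \frac{-15 + q}{7 + d}$ ($P{\left(q,d \right)} = \frac{q - 15}{d + 7} = \frac{-15 + q}{7 + d}$)
$- \frac{699}{P{\left(0,-70 \right)}} + \frac{\frac{o{\left(47 \right)}}{-559} + \frac{2320}{-2240}}{774} = - \frac{699}{\frac{1}{7 - 70} \left(-15 + 0\right)} + \frac{\frac{47^{2}}{-559} + \frac{2320}{-2240}}{774} = - \frac{699}{\frac{1}{-63} \left(-15\right)} + \left(2209 \left(- \frac{1}{559}\right) + 2320 \left(- \frac{1}{2240}\right)\right) \frac{1}{774} = - \frac{699}{\left(- \frac{1}{63}\right) \left(-15\right)} + \left(- \frac{2209}{559} - \frac{29}{28}\right) \frac{1}{774} = - \frac{699}{\frac{5}{21}} - \frac{26021}{4038216} = \left(-699\right) \frac{21}{5} - \frac{26021}{4038216} = - \frac{14679}{5} - \frac{26021}{4038216} = - \frac{59277102769}{20191080}$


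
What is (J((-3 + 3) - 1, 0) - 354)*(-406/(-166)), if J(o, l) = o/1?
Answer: -72065/83 ≈ -868.25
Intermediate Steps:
J(o, l) = o (J(o, l) = o*1 = o)
(J((-3 + 3) - 1, 0) - 354)*(-406/(-166)) = (((-3 + 3) - 1) - 354)*(-406/(-166)) = ((0 - 1) - 354)*(-406*(-1/166)) = (-1 - 354)*(203/83) = -355*203/83 = -72065/83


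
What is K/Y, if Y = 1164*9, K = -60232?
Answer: -15058/2619 ≈ -5.7495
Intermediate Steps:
Y = 10476
K/Y = -60232/10476 = -60232*1/10476 = -15058/2619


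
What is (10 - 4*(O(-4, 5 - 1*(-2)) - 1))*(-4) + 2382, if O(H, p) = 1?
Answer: 2342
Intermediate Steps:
(10 - 4*(O(-4, 5 - 1*(-2)) - 1))*(-4) + 2382 = (10 - 4*(1 - 1))*(-4) + 2382 = (10 - 4*0)*(-4) + 2382 = (10 + 0)*(-4) + 2382 = 10*(-4) + 2382 = -40 + 2382 = 2342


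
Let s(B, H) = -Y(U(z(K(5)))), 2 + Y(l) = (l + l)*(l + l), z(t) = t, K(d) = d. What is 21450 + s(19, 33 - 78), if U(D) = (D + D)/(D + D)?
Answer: 21448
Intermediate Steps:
U(D) = 1 (U(D) = (2*D)/((2*D)) = (2*D)*(1/(2*D)) = 1)
Y(l) = -2 + 4*l² (Y(l) = -2 + (l + l)*(l + l) = -2 + (2*l)*(2*l) = -2 + 4*l²)
s(B, H) = -2 (s(B, H) = -(-2 + 4*1²) = -(-2 + 4*1) = -(-2 + 4) = -1*2 = -2)
21450 + s(19, 33 - 78) = 21450 - 2 = 21448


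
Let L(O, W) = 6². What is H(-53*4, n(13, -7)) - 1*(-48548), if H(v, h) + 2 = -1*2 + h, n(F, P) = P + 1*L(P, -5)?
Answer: 48573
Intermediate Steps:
L(O, W) = 36
n(F, P) = 36 + P (n(F, P) = P + 1*36 = P + 36 = 36 + P)
H(v, h) = -4 + h (H(v, h) = -2 + (-1*2 + h) = -2 + (-2 + h) = -4 + h)
H(-53*4, n(13, -7)) - 1*(-48548) = (-4 + (36 - 7)) - 1*(-48548) = (-4 + 29) + 48548 = 25 + 48548 = 48573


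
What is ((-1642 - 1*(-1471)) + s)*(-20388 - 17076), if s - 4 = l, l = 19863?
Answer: -737890944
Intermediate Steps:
s = 19867 (s = 4 + 19863 = 19867)
((-1642 - 1*(-1471)) + s)*(-20388 - 17076) = ((-1642 - 1*(-1471)) + 19867)*(-20388 - 17076) = ((-1642 + 1471) + 19867)*(-37464) = (-171 + 19867)*(-37464) = 19696*(-37464) = -737890944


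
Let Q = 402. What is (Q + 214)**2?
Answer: 379456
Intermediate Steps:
(Q + 214)**2 = (402 + 214)**2 = 616**2 = 379456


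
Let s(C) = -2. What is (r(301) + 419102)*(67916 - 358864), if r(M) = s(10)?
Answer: -121936306800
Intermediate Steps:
r(M) = -2
(r(301) + 419102)*(67916 - 358864) = (-2 + 419102)*(67916 - 358864) = 419100*(-290948) = -121936306800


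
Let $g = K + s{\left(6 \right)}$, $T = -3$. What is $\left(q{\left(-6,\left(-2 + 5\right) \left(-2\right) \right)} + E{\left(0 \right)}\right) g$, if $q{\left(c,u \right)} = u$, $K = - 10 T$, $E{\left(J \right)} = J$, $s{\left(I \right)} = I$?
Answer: $-216$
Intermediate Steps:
$K = 30$ ($K = \left(-10\right) \left(-3\right) = 30$)
$g = 36$ ($g = 30 + 6 = 36$)
$\left(q{\left(-6,\left(-2 + 5\right) \left(-2\right) \right)} + E{\left(0 \right)}\right) g = \left(\left(-2 + 5\right) \left(-2\right) + 0\right) 36 = \left(3 \left(-2\right) + 0\right) 36 = \left(-6 + 0\right) 36 = \left(-6\right) 36 = -216$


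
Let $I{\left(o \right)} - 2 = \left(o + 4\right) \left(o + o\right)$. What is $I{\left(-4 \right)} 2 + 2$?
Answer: $6$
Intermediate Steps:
$I{\left(o \right)} = 2 + 2 o \left(4 + o\right)$ ($I{\left(o \right)} = 2 + \left(o + 4\right) \left(o + o\right) = 2 + \left(4 + o\right) 2 o = 2 + 2 o \left(4 + o\right)$)
$I{\left(-4 \right)} 2 + 2 = \left(2 + 2 \left(-4\right)^{2} + 8 \left(-4\right)\right) 2 + 2 = \left(2 + 2 \cdot 16 - 32\right) 2 + 2 = \left(2 + 32 - 32\right) 2 + 2 = 2 \cdot 2 + 2 = 4 + 2 = 6$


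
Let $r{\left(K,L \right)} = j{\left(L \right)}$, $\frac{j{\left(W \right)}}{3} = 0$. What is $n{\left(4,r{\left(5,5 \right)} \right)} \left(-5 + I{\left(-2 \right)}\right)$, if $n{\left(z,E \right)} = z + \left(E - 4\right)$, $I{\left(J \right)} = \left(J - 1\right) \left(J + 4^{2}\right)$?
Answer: $0$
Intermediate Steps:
$j{\left(W \right)} = 0$ ($j{\left(W \right)} = 3 \cdot 0 = 0$)
$r{\left(K,L \right)} = 0$
$I{\left(J \right)} = \left(-1 + J\right) \left(16 + J\right)$ ($I{\left(J \right)} = \left(-1 + J\right) \left(J + 16\right) = \left(-1 + J\right) \left(16 + J\right)$)
$n{\left(z,E \right)} = -4 + E + z$ ($n{\left(z,E \right)} = z + \left(-4 + E\right) = -4 + E + z$)
$n{\left(4,r{\left(5,5 \right)} \right)} \left(-5 + I{\left(-2 \right)}\right) = \left(-4 + 0 + 4\right) \left(-5 + \left(-16 + \left(-2\right)^{2} + 15 \left(-2\right)\right)\right) = 0 \left(-5 - 42\right) = 0 \left(-47\right) = 0$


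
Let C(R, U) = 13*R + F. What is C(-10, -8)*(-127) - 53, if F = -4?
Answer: 16965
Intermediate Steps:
C(R, U) = -4 + 13*R (C(R, U) = 13*R - 4 = -4 + 13*R)
C(-10, -8)*(-127) - 53 = (-4 + 13*(-10))*(-127) - 53 = (-4 - 130)*(-127) - 53 = -134*(-127) - 53 = 17018 - 53 = 16965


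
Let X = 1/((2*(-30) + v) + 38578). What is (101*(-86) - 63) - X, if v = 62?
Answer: -337536421/38580 ≈ -8749.0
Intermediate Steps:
X = 1/38580 (X = 1/((2*(-30) + 62) + 38578) = 1/((-60 + 62) + 38578) = 1/(2 + 38578) = 1/38580 ≈ 2.5920e-5)
(101*(-86) - 63) - X = (101*(-86) - 63) - 1*1/38580 = (-8686 - 63) - 1/38580 = -8749 - 1/38580 = -337536421/38580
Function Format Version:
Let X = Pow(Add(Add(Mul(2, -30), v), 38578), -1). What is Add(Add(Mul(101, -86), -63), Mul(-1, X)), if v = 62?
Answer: Rational(-337536421, 38580) ≈ -8749.0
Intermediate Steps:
X = Rational(1, 38580) (X = Pow(Add(Add(Mul(2, -30), 62), 38578), -1) = Pow(Add(Add(-60, 62), 38578), -1) = Pow(Add(2, 38578), -1) = Pow(38580, -1) = Rational(1, 38580) ≈ 2.5920e-5)
Add(Add(Mul(101, -86), -63), Mul(-1, X)) = Add(Add(Mul(101, -86), -63), Mul(-1, Rational(1, 38580))) = Add(Add(-8686, -63), Rational(-1, 38580)) = Add(-8749, Rational(-1, 38580)) = Rational(-337536421, 38580)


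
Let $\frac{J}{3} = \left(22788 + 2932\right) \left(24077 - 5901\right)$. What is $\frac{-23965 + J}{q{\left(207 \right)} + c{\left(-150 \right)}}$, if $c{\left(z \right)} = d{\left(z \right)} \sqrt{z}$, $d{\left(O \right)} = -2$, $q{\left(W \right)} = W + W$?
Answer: $\frac{96768097455}{28666} + \frac{7012180975 i \sqrt{6}}{85998} \approx 3.3757 \cdot 10^{6} + 1.9973 \cdot 10^{5} i$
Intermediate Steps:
$q{\left(W \right)} = 2 W$
$J = 1402460160$ ($J = 3 \left(22788 + 2932\right) \left(24077 - 5901\right) = 3 \cdot 25720 \cdot 18176 = 3 \cdot 467486720 = 1402460160$)
$c{\left(z \right)} = - 2 \sqrt{z}$
$\frac{-23965 + J}{q{\left(207 \right)} + c{\left(-150 \right)}} = \frac{-23965 + 1402460160}{2 \cdot 207 - 2 \sqrt{-150}} = \frac{1402436195}{414 - 2 \cdot 5 i \sqrt{6}} = \frac{1402436195}{414 - 10 i \sqrt{6}}$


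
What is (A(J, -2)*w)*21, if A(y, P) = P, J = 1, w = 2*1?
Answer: -84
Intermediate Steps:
w = 2
(A(J, -2)*w)*21 = -2*2*21 = -4*21 = -84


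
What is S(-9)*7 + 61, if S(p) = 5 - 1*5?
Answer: 61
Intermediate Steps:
S(p) = 0 (S(p) = 5 - 5 = 0)
S(-9)*7 + 61 = 0*7 + 61 = 0 + 61 = 61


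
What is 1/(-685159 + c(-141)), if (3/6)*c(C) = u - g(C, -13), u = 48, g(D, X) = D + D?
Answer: -1/684499 ≈ -1.4609e-6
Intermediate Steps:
g(D, X) = 2*D
c(C) = 96 - 4*C (c(C) = 2*(48 - 2*C) = 96 - 4*C)
1/(-685159 + c(-141)) = 1/(-685159 + (96 - 4*(-141))) = 1/(-685159 + (96 + 564)) = 1/(-685159 + 660) = 1/(-684499) = -1/684499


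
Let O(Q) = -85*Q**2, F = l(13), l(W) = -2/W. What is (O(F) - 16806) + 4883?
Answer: -2015327/169 ≈ -11925.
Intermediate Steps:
F = -2/13 ≈ -0.15385
(O(F) - 16806) + 4883 = (-85*(-2/13)**2 - 16806) + 4883 = (-85*4/169 - 16806) + 4883 = (-340/169 - 16806) + 4883 = -2840554/169 + 4883 = -2015327/169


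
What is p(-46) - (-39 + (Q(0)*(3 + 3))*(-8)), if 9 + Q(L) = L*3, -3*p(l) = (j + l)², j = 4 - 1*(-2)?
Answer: -2779/3 ≈ -926.33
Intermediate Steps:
j = 6 (j = 4 + 2 = 6)
p(l) = -(6 + l)²/3
Q(L) = -9 + 3*L (Q(L) = -9 + L*3 = -9 + 3*L)
p(-46) - (-39 + (Q(0)*(3 + 3))*(-8)) = -(6 - 46)²/3 - (-39 + ((-9 + 3*0)*(3 + 3))*(-8)) = -⅓*(-40)² - (-39 + ((-9 + 0)*6)*(-8)) = -⅓*1600 - (-39 - 9*6*(-8)) = -1600/3 - (-39 - 54*(-8)) = -1600/3 - (-39 + 432) = -1600/3 - 1*393 = -1600/3 - 393 = -2779/3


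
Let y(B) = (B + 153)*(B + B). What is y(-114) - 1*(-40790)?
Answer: 31898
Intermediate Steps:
y(B) = 2*B*(153 + B) (y(B) = (153 + B)*(2*B) = 2*B*(153 + B))
y(-114) - 1*(-40790) = 2*(-114)*(153 - 114) - 1*(-40790) = 2*(-114)*39 + 40790 = -8892 + 40790 = 31898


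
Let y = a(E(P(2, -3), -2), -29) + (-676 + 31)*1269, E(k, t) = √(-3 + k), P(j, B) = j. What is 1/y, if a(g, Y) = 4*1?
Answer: -1/818501 ≈ -1.2217e-6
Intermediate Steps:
a(g, Y) = 4
y = -818501 (y = 4 + (-676 + 31)*1269 = 4 - 645*1269 = 4 - 818505 = -818501)
1/y = 1/(-818501) = -1/818501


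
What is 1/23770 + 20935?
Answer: 497624951/23770 ≈ 20935.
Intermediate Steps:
1/23770 + 20935 = 497624951/23770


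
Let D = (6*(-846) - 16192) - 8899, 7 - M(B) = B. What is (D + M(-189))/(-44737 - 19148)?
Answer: 29971/63885 ≈ 0.46914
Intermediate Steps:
M(B) = 7 - B
D = -30167 (D = (-5076 - 16192) - 8899 = -21268 - 8899 = -30167)
(D + M(-189))/(-44737 - 19148) = (-30167 + (7 - 1*(-189)))/(-44737 - 19148) = (-30167 + (7 + 189))/(-63885) = (-30167 + 196)*(-1/63885) = -29971*(-1/63885) = 29971/63885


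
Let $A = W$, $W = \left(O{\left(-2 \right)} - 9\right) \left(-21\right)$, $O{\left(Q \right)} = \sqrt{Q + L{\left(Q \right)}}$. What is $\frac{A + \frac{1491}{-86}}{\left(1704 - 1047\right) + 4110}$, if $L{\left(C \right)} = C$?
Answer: $\frac{703}{19522} - \frac{2 i}{227} \approx 0.036011 - 0.0088106 i$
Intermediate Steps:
$O{\left(Q \right)} = \sqrt{2} \sqrt{Q}$ ($O{\left(Q \right)} = \sqrt{Q + Q} = \sqrt{2 Q} = \sqrt{2} \sqrt{Q}$)
$W = 189 - 42 i$ ($W = \left(\sqrt{2} \sqrt{-2} - 9\right) \left(-21\right) = \left(\sqrt{2} i \sqrt{2} - 9\right) \left(-21\right) = \left(2 i - 9\right) \left(-21\right) = \left(-9 + 2 i\right) \left(-21\right) = 189 - 42 i \approx 189.0 - 42.0 i$)
$A = 189 - 42 i \approx 189.0 - 42.0 i$
$\frac{A + \frac{1491}{-86}}{\left(1704 - 1047\right) + 4110} = \frac{\left(189 - 42 i\right) + \frac{1491}{-86}}{\left(1704 - 1047\right) + 4110} = \frac{\left(189 - 42 i\right) + 1491 \left(- \frac{1}{86}\right)}{657 + 4110} = \frac{\left(189 - 42 i\right) - \frac{1491}{86}}{4767} = \left(\frac{14763}{86} - 42 i\right) \frac{1}{4767} = \frac{703}{19522} - \frac{2 i}{227}$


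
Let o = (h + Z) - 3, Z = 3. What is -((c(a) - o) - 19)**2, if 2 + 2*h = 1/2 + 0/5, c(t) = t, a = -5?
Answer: -8649/16 ≈ -540.56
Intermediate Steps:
h = -3/4 (h = -1 + (1/2 + 0/5)/2 = -1 + (1*(1/2) + 0*(1/5))/2 = -1 + (1/2 + 0)/2 = -1 + (1/2)*(1/2) = -1 + 1/4 = -3/4 ≈ -0.75000)
o = -3/4 (o = (-3/4 + 3) - 3 = 9/4 - 3 = -3/4 ≈ -0.75000)
-((c(a) - o) - 19)**2 = -((-5 - 1*(-3/4)) - 19)**2 = -((-5 + 3/4) - 19)**2 = -(-17/4 - 19)**2 = -(-93/4)**2 = -1*8649/16 = -8649/16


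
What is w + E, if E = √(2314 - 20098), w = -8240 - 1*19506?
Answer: -27746 + 6*I*√494 ≈ -27746.0 + 133.36*I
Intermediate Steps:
w = -27746 (w = -8240 - 19506 = -27746)
E = 6*I*√494 (E = √(-17784) = 6*I*√494 ≈ 133.36*I)
w + E = -27746 + 6*I*√494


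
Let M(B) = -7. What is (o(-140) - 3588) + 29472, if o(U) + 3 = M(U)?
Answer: 25874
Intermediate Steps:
o(U) = -10 (o(U) = -3 - 7 = -10)
(o(-140) - 3588) + 29472 = (-10 - 3588) + 29472 = -3598 + 29472 = 25874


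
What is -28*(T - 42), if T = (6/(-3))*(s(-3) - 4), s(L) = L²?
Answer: 1456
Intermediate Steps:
T = -10 (T = (6/(-3))*((-3)² - 4) = (6*(-⅓))*(9 - 4) = -2*5 = -10)
-28*(T - 42) = -28*(-10 - 42) = -28*(-52) = 1456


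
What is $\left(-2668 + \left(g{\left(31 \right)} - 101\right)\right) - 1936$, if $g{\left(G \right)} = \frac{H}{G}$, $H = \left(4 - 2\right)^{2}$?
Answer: $- \frac{145851}{31} \approx -4704.9$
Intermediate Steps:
$H = 4$ ($H = 2^{2} = 4$)
$g{\left(G \right)} = \frac{4}{G}$
$\left(-2668 + \left(g{\left(31 \right)} - 101\right)\right) - 1936 = \left(-2668 + \left(\frac{4}{31} - 101\right)\right) - 1936 = \left(-2668 - \frac{3127}{31}\right) - 1936 = - \frac{85835}{31} - 1936 = - \frac{145851}{31}$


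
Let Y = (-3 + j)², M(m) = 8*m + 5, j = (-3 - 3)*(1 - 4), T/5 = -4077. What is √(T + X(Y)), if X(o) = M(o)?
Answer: 2*I*√4645 ≈ 136.31*I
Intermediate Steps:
T = -20385 (T = 5*(-4077) = -20385)
j = 18 (j = -6*(-3) = 18)
M(m) = 5 + 8*m
Y = 225 (Y = (-3 + 18)² = 15² = 225)
X(o) = 5 + 8*o
√(T + X(Y)) = √(-20385 + (5 + 8*225)) = √(-20385 + (5 + 1800)) = √(-20385 + 1805) = √(-18580) = 2*I*√4645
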